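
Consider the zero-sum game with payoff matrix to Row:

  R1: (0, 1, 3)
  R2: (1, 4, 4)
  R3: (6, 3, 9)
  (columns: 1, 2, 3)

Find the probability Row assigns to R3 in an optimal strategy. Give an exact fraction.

1/2

Row minima: R1 → 0, R2 → 1, R3 → 3; maximin = 3.
Column maxima: 1 → 6, 2 → 4, 3 → 9; minimax = 4.
3 ≠ 4, so there is no saddle point; optimal play is mixed.
R1 is strictly dominated by R2, so Row never plays it.
3 is strictly dominated by 1 (it gives Row strictly more in every row), so Column never plays it.
On the remaining 2×2 (R2, R3 vs 1, 2):
Let Row play R2 with probability p. Expected payoff against 1: 1p + 6(1−p) = −5p + 6; against 2: 4p + 3(1−p) = p + 3.
Setting these equal: −5p + 6 = p + 3 ⇒ −6p = -3 ⇒ p = 1/2, and the value is (-5)·(1/2) + 6 = 7/2.
For Column: with q = P(1), equating R2's and R3's payoffs gives −3q + 4 = 3q + 3 ⇒ q = 1/6.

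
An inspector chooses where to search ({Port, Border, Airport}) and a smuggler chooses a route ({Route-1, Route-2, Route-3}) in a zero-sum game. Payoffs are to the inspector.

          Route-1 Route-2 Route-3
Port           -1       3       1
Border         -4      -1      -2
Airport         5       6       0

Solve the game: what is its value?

Row minima: Port → -1, Border → -4, Airport → 0; maximin = 0.
Column maxima: Route-1 → 5, Route-2 → 6, Route-3 → 1; minimax = 1.
0 ≠ 1, so there is no saddle point; optimal play is mixed.
Border is strictly dominated by Port, so the inspector never plays it.
Route-2 is strictly dominated by Route-1 (it gives the inspector strictly more in every row), so the smuggler never plays it.
On the remaining 2×2 (Port, Airport vs Route-1, Route-3):
Let the inspector play Port with probability p. Expected payoff against Route-1: (-1)p + 5(1−p) = −6p + 5; against Route-3: 1p + 0(1−p) = p.
Setting these equal: −6p + 5 = p ⇒ −7p = -5 ⇒ p = 5/7, and the value is (-6)·(5/7) + 5 = 5/7.
For the smuggler: with q = P(Route-1), equating Port's and Airport's payoffs gives −2q + 1 = 5q ⇒ q = 1/7.

5/7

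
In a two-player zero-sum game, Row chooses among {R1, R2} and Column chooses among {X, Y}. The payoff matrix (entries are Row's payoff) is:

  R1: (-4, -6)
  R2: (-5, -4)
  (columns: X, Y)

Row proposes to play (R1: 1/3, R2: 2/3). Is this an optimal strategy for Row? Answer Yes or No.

Yes

Against X this mix gives (1/3)·(-4) + (2/3)·(-5) = -14/3.
Against Y this mix gives (1/3)·(-6) + (2/3)·(-4) = -14/3.
All of Column's active replies (X, Y) yield -14/3, and no column does worse for Row. The mix makes Column indifferent and guarantees -14/3, so it is optimal.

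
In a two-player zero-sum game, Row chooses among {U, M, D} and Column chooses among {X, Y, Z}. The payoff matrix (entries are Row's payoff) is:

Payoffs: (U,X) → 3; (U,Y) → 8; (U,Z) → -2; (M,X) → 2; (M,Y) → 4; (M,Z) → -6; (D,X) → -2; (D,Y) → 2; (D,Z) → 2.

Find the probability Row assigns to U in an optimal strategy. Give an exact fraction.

Row minima: U → -2, M → -6, D → -2; maximin = -2.
Column maxima: X → 3, Y → 8, Z → 2; minimax = 2.
-2 ≠ 2, so there is no saddle point; optimal play is mixed.
M is strictly dominated by U, so Row never plays it.
Y is strictly dominated by X (it gives Row strictly more in every row), so Column never plays it.
On the remaining 2×2 (U, D vs X, Z):
Let Row play U with probability p. Expected payoff against X: 3p + (-2)(1−p) = 5p − 2; against Z: (-2)p + 2(1−p) = −4p + 2.
Setting these equal: 5p − 2 = −4p + 2 ⇒ 9p = 4 ⇒ p = 4/9, and the value is (5)·(4/9) − 2 = 2/9.
For Column: with q = P(X), equating U's and D's payoffs gives 5q − 2 = −4q + 2 ⇒ q = 4/9.

4/9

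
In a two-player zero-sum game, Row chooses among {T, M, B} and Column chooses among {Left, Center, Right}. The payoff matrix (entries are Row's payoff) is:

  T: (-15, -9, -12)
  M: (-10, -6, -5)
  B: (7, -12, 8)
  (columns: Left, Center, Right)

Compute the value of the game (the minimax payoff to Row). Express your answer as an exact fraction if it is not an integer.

-162/23

Row minima: T → -15, M → -10, B → -12; maximin = -10.
Column maxima: Left → 7, Center → -6, Right → 8; minimax = -6.
-10 ≠ -6, so there is no saddle point; optimal play is mixed.
T is strictly dominated by M, so Row never plays it.
Right is strictly dominated by Left (it gives Row strictly more in every row), so Column never plays it.
On the remaining 2×2 (M, B vs Left, Center):
Let Row play M with probability p. Expected payoff against Left: (-10)p + 7(1−p) = −17p + 7; against Center: (-6)p + (-12)(1−p) = 6p − 12.
Setting these equal: −17p + 7 = 6p − 12 ⇒ −23p = -19 ⇒ p = 19/23, and the value is (-17)·(19/23) + 7 = -162/23.
For Column: with q = P(Left), equating M's and B's payoffs gives −4q − 6 = 19q − 12 ⇒ q = 6/23.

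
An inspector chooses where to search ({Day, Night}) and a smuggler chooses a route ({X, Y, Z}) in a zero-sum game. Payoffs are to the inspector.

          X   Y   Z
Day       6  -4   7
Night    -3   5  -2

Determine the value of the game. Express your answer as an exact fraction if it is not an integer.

Row minima: Day → -4, Night → -3; maximin = -3.
Column maxima: X → 6, Y → 5, Z → 7; minimax = 5.
-3 ≠ 5, so there is no saddle point; optimal play is mixed.
Z is strictly dominated by X (it gives the inspector strictly more in every row), so the smuggler never plays it.
On the remaining 2×2 (Day, Night vs X, Y):
Let the inspector play Day with probability p. Expected payoff against X: 6p + (-3)(1−p) = 9p − 3; against Y: (-4)p + 5(1−p) = −9p + 5.
Setting these equal: 9p − 3 = −9p + 5 ⇒ 18p = 8 ⇒ p = 4/9, and the value is (9)·(4/9) − 3 = 1.
For the smuggler: with q = P(X), equating Day's and Night's payoffs gives 10q − 4 = −8q + 5 ⇒ q = 1/2.

1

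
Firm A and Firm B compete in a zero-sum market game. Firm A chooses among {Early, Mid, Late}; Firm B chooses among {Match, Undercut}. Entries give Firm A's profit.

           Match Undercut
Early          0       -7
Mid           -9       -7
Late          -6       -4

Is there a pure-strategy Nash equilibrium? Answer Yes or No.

No

Row minima: Early → -7, Mid → -9, Late → -6; maximin = -6.
Column maxima: Match → 0, Undercut → -4; minimax = -4.
-6 ≠ -4, so no pure-strategy equilibrium exists.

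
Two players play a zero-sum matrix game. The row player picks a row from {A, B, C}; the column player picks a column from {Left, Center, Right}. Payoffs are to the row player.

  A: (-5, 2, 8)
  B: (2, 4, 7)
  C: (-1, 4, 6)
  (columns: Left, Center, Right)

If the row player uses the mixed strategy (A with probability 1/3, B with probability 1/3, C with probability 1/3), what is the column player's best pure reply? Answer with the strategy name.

If the column player plays Left, the row player's expected payoff is (1/3)·(-5) + (1/3)·2 + (1/3)·(-1) = -4/3.
If the column player plays Center, the row player's expected payoff is (1/3)·2 + (1/3)·4 + (1/3)·4 = 10/3.
If the column player plays Right, the row player's expected payoff is (1/3)·8 + (1/3)·7 + (1/3)·6 = 7.
The column player minimizes the row player's payoff; the smallest is -4/3, so the best response is Left.

Left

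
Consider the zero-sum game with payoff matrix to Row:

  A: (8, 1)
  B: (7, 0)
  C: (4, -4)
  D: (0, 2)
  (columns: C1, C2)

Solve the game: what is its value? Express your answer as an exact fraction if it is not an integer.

16/9

Row minima: A → 1, B → 0, C → -4, D → 0; maximin = 1.
Column maxima: C1 → 8, C2 → 2; minimax = 2.
1 ≠ 2, so there is no saddle point; optimal play is mixed.
B is strictly dominated by A, so Row never plays it.
C is strictly dominated by A, so Row never plays it.
On the remaining 2×2 (A, D vs C1, C2):
Let Row play A with probability p. Expected payoff against C1: 8p + 0(1−p) = 8p; against C2: 1p + 2(1−p) = −p + 2.
Setting these equal: 8p = −p + 2 ⇒ 9p = 2 ⇒ p = 2/9, and the value is (8)·(2/9) = 16/9.
For Column: with q = P(C1), equating A's and D's payoffs gives 7q + 1 = −2q + 2 ⇒ q = 1/9.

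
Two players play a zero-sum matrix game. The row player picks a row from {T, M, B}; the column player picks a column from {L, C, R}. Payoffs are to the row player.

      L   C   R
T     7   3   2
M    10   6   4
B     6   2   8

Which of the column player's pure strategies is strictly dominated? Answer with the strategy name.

C holds the row player's payoff strictly below L in every row: 3 < 7, 6 < 10, 2 < 6.
So L is strictly dominated for the column player.

L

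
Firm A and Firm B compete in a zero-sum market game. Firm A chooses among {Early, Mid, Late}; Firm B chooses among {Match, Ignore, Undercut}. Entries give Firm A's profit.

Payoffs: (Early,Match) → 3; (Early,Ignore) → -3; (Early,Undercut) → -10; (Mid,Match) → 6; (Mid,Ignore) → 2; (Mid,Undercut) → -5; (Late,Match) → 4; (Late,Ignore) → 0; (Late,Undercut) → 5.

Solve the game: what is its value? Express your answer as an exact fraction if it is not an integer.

5/6

Row minima: Early → -10, Mid → -5, Late → 0; maximin = 0.
Column maxima: Match → 6, Ignore → 2, Undercut → 5; minimax = 2.
0 ≠ 2, so there is no saddle point; optimal play is mixed.
Early is strictly dominated by Mid, so Firm A never plays it.
Match is strictly dominated by Ignore (it gives Firm A strictly more in every row), so Firm B never plays it.
On the remaining 2×2 (Mid, Late vs Ignore, Undercut):
Let Firm A play Mid with probability p. Expected payoff against Ignore: 2p + 0(1−p) = 2p; against Undercut: (-5)p + 5(1−p) = −10p + 5.
Setting these equal: 2p = −10p + 5 ⇒ 12p = 5 ⇒ p = 5/12, and the value is (2)·(5/12) = 5/6.
For Firm B: with q = P(Ignore), equating Mid's and Late's payoffs gives 7q − 5 = −5q + 5 ⇒ q = 5/6.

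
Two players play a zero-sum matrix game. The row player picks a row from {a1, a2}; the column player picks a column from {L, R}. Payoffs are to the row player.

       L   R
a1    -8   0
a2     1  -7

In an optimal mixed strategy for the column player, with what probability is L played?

Row minima: a1 → -8, a2 → -7; maximin = -7.
Column maxima: L → 1, R → 0; minimax = 0.
-7 ≠ 0, so there is no saddle point; optimal play is mixed.
Let the row player play a1 with probability p. Expected payoff against L: (-8)p + 1(1−p) = −9p + 1; against R: 0p + (-7)(1−p) = 7p − 7.
Setting these equal: −9p + 1 = 7p − 7 ⇒ −16p = -8 ⇒ p = 1/2, and the value is (-9)·(1/2) + 1 = -7/2.
For the column player: with q = P(L), equating a1's and a2's payoffs gives −8q = 8q − 7 ⇒ q = 7/16.

7/16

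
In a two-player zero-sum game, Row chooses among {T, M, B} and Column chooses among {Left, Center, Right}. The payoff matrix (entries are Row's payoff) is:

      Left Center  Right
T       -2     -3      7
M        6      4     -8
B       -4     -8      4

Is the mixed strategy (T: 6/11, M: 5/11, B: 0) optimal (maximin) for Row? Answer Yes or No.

Against Left this mix gives (6/11)·(-2) + (5/11)·6 = 18/11.
Against Center this mix gives (6/11)·(-3) + (5/11)·4 = 2/11.
Against Right this mix gives (6/11)·7 + (5/11)·(-8) = 2/11.
All of Column's active replies (Center, Right) yield 2/11, and no column does worse for Row. The mix makes Column indifferent and guarantees 2/11, so it is optimal.

Yes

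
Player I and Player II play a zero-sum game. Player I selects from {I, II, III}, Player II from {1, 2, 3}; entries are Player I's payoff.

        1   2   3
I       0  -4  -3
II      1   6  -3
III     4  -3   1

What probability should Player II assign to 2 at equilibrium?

4/13

Row minima: I → -4, II → -3, III → -3; maximin = -3.
Column maxima: 1 → 4, 2 → 6, 3 → 1; minimax = 1.
-3 ≠ 1, so there is no saddle point; optimal play is mixed.
I is strictly dominated by III, so Player I never plays it.
1 is strictly dominated by 3 (it gives Player I strictly more in every row), so Player II never plays it.
On the remaining 2×2 (II, III vs 2, 3):
Let Player I play II with probability p. Expected payoff against 2: 6p + (-3)(1−p) = 9p − 3; against 3: (-3)p + 1(1−p) = −4p + 1.
Setting these equal: 9p − 3 = −4p + 1 ⇒ 13p = 4 ⇒ p = 4/13, and the value is (9)·(4/13) − 3 = -3/13.
For Player II: with q = P(2), equating II's and III's payoffs gives 9q − 3 = −4q + 1 ⇒ q = 4/13.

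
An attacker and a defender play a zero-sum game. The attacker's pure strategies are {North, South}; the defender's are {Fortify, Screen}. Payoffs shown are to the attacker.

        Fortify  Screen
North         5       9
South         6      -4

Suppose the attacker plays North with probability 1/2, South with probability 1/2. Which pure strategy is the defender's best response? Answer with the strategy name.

Screen

If the defender plays Fortify, the attacker's expected payoff is (1/2)·5 + (1/2)·6 = 11/2.
If the defender plays Screen, the attacker's expected payoff is (1/2)·9 + (1/2)·(-4) = 5/2.
The defender minimizes the attacker's payoff; the smallest is 5/2, so the best response is Screen.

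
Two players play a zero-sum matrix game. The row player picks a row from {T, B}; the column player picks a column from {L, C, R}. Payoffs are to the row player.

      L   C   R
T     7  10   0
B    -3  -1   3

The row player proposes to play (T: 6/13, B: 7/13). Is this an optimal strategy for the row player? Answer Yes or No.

Against L this mix gives (6/13)·7 + (7/13)·(-3) = 21/13.
Against C this mix gives (6/13)·10 + (7/13)·(-1) = 53/13.
Against R this mix gives (6/13)·0 + (7/13)·3 = 21/13.
All of the column player's active replies (L, R) yield 21/13, and no column does worse for the row player. The mix makes the column player indifferent and guarantees 21/13, so it is optimal.

Yes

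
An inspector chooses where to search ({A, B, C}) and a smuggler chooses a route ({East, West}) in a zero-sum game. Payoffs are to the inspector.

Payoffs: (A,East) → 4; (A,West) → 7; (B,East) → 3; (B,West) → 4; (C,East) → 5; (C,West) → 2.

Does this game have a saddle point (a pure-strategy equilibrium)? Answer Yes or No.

No

Row minima: A → 4, B → 3, C → 2; maximin = 4.
Column maxima: East → 5, West → 7; minimax = 5.
4 ≠ 5, so no pure-strategy equilibrium exists.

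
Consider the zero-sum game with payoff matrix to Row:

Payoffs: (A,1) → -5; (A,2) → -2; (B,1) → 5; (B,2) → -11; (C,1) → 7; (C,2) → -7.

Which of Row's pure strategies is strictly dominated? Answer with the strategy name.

C gives a strictly higher payoff than B against every column: 7 > 5, -7 > -11.
So B is strictly dominated and Row never plays it.

B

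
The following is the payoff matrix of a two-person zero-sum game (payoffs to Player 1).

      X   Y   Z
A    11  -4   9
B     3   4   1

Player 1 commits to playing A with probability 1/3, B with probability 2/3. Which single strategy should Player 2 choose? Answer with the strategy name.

If Player 2 plays X, Player 1's expected payoff is (1/3)·11 + (2/3)·3 = 17/3.
If Player 2 plays Y, Player 1's expected payoff is (1/3)·(-4) + (2/3)·4 = 4/3.
If Player 2 plays Z, Player 1's expected payoff is (1/3)·9 + (2/3)·1 = 11/3.
Player 2 minimizes Player 1's payoff; the smallest is 4/3, so the best response is Y.

Y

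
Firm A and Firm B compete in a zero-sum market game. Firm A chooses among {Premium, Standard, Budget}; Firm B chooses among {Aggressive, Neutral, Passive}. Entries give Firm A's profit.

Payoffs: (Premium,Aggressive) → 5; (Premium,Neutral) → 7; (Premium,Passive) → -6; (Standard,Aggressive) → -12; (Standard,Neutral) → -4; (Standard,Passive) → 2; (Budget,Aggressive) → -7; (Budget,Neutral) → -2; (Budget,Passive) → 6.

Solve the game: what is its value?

-1/2

Row minima: Premium → -6, Standard → -12, Budget → -7; maximin = -6.
Column maxima: Aggressive → 5, Neutral → 7, Passive → 6; minimax = 5.
-6 ≠ 5, so there is no saddle point; optimal play is mixed.
Standard is strictly dominated by Budget, so Firm A never plays it.
Neutral is strictly dominated by Aggressive (it gives Firm A strictly more in every row), so Firm B never plays it.
On the remaining 2×2 (Premium, Budget vs Aggressive, Passive):
Let Firm A play Premium with probability p. Expected payoff against Aggressive: 5p + (-7)(1−p) = 12p − 7; against Passive: (-6)p + 6(1−p) = −12p + 6.
Setting these equal: 12p − 7 = −12p + 6 ⇒ 24p = 13 ⇒ p = 13/24, and the value is (12)·(13/24) − 7 = -1/2.
For Firm B: with q = P(Aggressive), equating Premium's and Budget's payoffs gives 11q − 6 = −13q + 6 ⇒ q = 1/2.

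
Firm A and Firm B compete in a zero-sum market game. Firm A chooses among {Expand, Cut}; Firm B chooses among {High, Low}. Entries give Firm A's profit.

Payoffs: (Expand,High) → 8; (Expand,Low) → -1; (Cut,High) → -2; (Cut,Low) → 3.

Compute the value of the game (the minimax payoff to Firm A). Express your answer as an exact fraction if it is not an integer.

11/7

Row minima: Expand → -1, Cut → -2; maximin = -1.
Column maxima: High → 8, Low → 3; minimax = 3.
-1 ≠ 3, so there is no saddle point; optimal play is mixed.
Let Firm A play Expand with probability p. Expected payoff against High: 8p + (-2)(1−p) = 10p − 2; against Low: (-1)p + 3(1−p) = −4p + 3.
Setting these equal: 10p − 2 = −4p + 3 ⇒ 14p = 5 ⇒ p = 5/14, and the value is (10)·(5/14) − 2 = 11/7.
For Firm B: with q = P(High), equating Expand's and Cut's payoffs gives 9q − 1 = −5q + 3 ⇒ q = 2/7.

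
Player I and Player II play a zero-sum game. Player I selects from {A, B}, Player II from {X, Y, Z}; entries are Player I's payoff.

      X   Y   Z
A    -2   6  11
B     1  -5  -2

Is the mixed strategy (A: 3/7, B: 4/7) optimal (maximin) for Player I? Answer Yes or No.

Against X this mix gives (3/7)·(-2) + (4/7)·1 = -2/7.
Against Y this mix gives (3/7)·6 + (4/7)·(-5) = -2/7.
Against Z this mix gives (3/7)·11 + (4/7)·(-2) = 25/7.
All of Player II's active replies (X, Y) yield -2/7, and no column does worse for Player I. The mix makes Player II indifferent and guarantees -2/7, so it is optimal.

Yes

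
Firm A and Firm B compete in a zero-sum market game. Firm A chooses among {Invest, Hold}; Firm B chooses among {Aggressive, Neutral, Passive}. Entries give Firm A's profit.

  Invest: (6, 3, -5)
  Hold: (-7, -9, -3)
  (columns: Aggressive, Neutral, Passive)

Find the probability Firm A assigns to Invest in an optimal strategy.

Row minima: Invest → -5, Hold → -9; maximin = -5.
Column maxima: Aggressive → 6, Neutral → 3, Passive → -3; minimax = -3.
-5 ≠ -3, so there is no saddle point; optimal play is mixed.
Aggressive is strictly dominated by Neutral (it gives Firm A strictly more in every row), so Firm B never plays it.
On the remaining 2×2 (Invest, Hold vs Neutral, Passive):
Let Firm A play Invest with probability p. Expected payoff against Neutral: 3p + (-9)(1−p) = 12p − 9; against Passive: (-5)p + (-3)(1−p) = −2p − 3.
Setting these equal: 12p − 9 = −2p − 3 ⇒ 14p = 6 ⇒ p = 3/7, and the value is (12)·(3/7) − 9 = -27/7.
For Firm B: with q = P(Neutral), equating Invest's and Hold's payoffs gives 8q − 5 = −6q − 3 ⇒ q = 1/7.

3/7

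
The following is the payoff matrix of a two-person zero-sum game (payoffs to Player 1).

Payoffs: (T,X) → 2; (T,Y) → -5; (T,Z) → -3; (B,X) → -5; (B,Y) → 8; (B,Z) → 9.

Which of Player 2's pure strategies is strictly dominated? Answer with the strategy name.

Y holds Player 1's payoff strictly below Z in every row: -5 < -3, 8 < 9.
So Z is strictly dominated for Player 2.

Z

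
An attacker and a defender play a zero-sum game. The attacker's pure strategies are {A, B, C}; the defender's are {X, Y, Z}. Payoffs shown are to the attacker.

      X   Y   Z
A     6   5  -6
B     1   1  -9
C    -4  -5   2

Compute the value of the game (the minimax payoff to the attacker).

-10/9

Row minima: A → -6, B → -9, C → -5; maximin = -5.
Column maxima: X → 6, Y → 5, Z → 2; minimax = 2.
-5 ≠ 2, so there is no saddle point; optimal play is mixed.
B is strictly dominated by A, so the attacker never plays it.
With B eliminated, X is strictly dominated by Y (it gives the attacker strictly more in every remaining row), so the defender never plays it.
On the remaining 2×2 (A, C vs Y, Z):
Let the attacker play A with probability p. Expected payoff against Y: 5p + (-5)(1−p) = 10p − 5; against Z: (-6)p + 2(1−p) = −8p + 2.
Setting these equal: 10p − 5 = −8p + 2 ⇒ 18p = 7 ⇒ p = 7/18, and the value is (10)·(7/18) − 5 = -10/9.
For the defender: with q = P(Y), equating A's and C's payoffs gives 11q − 6 = −7q + 2 ⇒ q = 4/9.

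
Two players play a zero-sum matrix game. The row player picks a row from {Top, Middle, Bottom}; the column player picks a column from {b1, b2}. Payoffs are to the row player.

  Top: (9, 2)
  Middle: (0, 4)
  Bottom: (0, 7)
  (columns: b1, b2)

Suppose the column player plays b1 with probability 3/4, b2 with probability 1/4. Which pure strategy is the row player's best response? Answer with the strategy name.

Expected payoff of Top: (3/4)·9 + (1/4)·2 = 29/4.
Expected payoff of Middle: (3/4)·0 + (1/4)·4 = 1.
Expected payoff of Bottom: (3/4)·0 + (1/4)·7 = 7/4.
The largest is 29/4, so the row player's best response is Top.

Top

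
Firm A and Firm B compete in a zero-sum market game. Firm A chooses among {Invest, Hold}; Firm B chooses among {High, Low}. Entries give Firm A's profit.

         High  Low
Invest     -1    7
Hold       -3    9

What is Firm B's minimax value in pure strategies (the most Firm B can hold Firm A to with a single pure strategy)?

-1

Column maxima: High → -1, Low → 9.
The smallest of these is -1.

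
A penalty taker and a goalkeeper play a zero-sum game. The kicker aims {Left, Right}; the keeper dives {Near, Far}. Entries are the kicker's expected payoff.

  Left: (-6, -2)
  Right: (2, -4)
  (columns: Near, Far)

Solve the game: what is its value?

Row minima: Left → -6, Right → -4; maximin = -4.
Column maxima: Near → 2, Far → -2; minimax = -2.
-4 ≠ -2, so there is no saddle point; optimal play is mixed.
Let the kicker play Left with probability p. Expected payoff against Near: (-6)p + 2(1−p) = −8p + 2; against Far: (-2)p + (-4)(1−p) = 2p − 4.
Setting these equal: −8p + 2 = 2p − 4 ⇒ −10p = -6 ⇒ p = 3/5, and the value is (-8)·(3/5) + 2 = -14/5.
For the keeper: with q = P(Near), equating Left's and Right's payoffs gives −4q − 2 = 6q − 4 ⇒ q = 1/5.

-14/5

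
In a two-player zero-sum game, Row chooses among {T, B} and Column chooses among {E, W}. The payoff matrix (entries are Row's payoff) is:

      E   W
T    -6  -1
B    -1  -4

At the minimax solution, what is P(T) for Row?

Row minima: T → -6, B → -4; maximin = -4.
Column maxima: E → -1, W → -1; minimax = -1.
-4 ≠ -1, so there is no saddle point; optimal play is mixed.
Let Row play T with probability p. Expected payoff against E: (-6)p + (-1)(1−p) = −5p − 1; against W: (-1)p + (-4)(1−p) = 3p − 4.
Setting these equal: −5p − 1 = 3p − 4 ⇒ −8p = -3 ⇒ p = 3/8, and the value is (-5)·(3/8) − 1 = -23/8.
For Column: with q = P(E), equating T's and B's payoffs gives −5q − 1 = 3q − 4 ⇒ q = 3/8.

3/8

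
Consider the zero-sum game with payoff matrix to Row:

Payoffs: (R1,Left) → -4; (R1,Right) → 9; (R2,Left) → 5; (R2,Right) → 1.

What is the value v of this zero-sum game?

49/17

Row minima: R1 → -4, R2 → 1; maximin = 1.
Column maxima: Left → 5, Right → 9; minimax = 5.
1 ≠ 5, so there is no saddle point; optimal play is mixed.
Let Row play R1 with probability p. Expected payoff against Left: (-4)p + 5(1−p) = −9p + 5; against Right: 9p + 1(1−p) = 8p + 1.
Setting these equal: −9p + 5 = 8p + 1 ⇒ −17p = -4 ⇒ p = 4/17, and the value is (-9)·(4/17) + 5 = 49/17.
For Column: with q = P(Left), equating R1's and R2's payoffs gives −13q + 9 = 4q + 1 ⇒ q = 8/17.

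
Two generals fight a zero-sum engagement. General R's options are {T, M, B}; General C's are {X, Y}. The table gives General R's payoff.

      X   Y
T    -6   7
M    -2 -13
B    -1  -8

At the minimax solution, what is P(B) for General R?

13/20

Row minima: T → -6, M → -13, B → -8; maximin = -6.
Column maxima: X → -1, Y → 7; minimax = -1.
-6 ≠ -1, so there is no saddle point; optimal play is mixed.
M is strictly dominated by B, so General R never plays it.
On the remaining 2×2 (T, B vs X, Y):
Let General R play T with probability p. Expected payoff against X: (-6)p + (-1)(1−p) = −5p − 1; against Y: 7p + (-8)(1−p) = 15p − 8.
Setting these equal: −5p − 1 = 15p − 8 ⇒ −20p = -7 ⇒ p = 7/20, and the value is (-5)·(7/20) − 1 = -11/4.
For General C: with q = P(X), equating T's and B's payoffs gives −13q + 7 = 7q − 8 ⇒ q = 3/4.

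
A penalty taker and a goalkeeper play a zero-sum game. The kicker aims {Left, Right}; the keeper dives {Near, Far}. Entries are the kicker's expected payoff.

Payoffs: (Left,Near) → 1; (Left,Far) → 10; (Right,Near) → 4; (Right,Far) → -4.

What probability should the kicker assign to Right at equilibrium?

9/17

Row minima: Left → 1, Right → -4; maximin = 1.
Column maxima: Near → 4, Far → 10; minimax = 4.
1 ≠ 4, so there is no saddle point; optimal play is mixed.
Let the kicker play Left with probability p. Expected payoff against Near: 1p + 4(1−p) = −3p + 4; against Far: 10p + (-4)(1−p) = 14p − 4.
Setting these equal: −3p + 4 = 14p − 4 ⇒ −17p = -8 ⇒ p = 8/17, and the value is (-3)·(8/17) + 4 = 44/17.
For the keeper: with q = P(Near), equating Left's and Right's payoffs gives −9q + 10 = 8q − 4 ⇒ q = 14/17.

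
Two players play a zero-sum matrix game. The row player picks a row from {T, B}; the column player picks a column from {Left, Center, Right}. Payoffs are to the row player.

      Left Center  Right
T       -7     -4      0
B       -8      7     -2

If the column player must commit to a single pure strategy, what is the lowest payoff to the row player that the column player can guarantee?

-7

Column maxima: Left → -7, Center → 7, Right → 0.
The smallest of these is -7.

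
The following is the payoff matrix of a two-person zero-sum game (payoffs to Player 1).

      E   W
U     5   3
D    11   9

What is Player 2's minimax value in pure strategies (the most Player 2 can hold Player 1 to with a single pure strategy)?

Column maxima: E → 11, W → 9.
The smallest of these is 9.

9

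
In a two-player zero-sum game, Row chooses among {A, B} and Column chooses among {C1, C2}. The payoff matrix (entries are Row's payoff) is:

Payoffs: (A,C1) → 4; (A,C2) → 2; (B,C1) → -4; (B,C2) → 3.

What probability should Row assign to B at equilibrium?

2/9

Row minima: A → 2, B → -4; maximin = 2.
Column maxima: C1 → 4, C2 → 3; minimax = 3.
2 ≠ 3, so there is no saddle point; optimal play is mixed.
Let Row play A with probability p. Expected payoff against C1: 4p + (-4)(1−p) = 8p − 4; against C2: 2p + 3(1−p) = −p + 3.
Setting these equal: 8p − 4 = −p + 3 ⇒ 9p = 7 ⇒ p = 7/9, and the value is (8)·(7/9) − 4 = 20/9.
For Column: with q = P(C1), equating A's and B's payoffs gives 2q + 2 = −7q + 3 ⇒ q = 1/9.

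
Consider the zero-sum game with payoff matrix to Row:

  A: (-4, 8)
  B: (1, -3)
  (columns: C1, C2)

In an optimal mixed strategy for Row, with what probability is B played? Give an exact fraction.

3/4

Row minima: A → -4, B → -3; maximin = -3.
Column maxima: C1 → 1, C2 → 8; minimax = 1.
-3 ≠ 1, so there is no saddle point; optimal play is mixed.
Let Row play A with probability p. Expected payoff against C1: (-4)p + 1(1−p) = −5p + 1; against C2: 8p + (-3)(1−p) = 11p − 3.
Setting these equal: −5p + 1 = 11p − 3 ⇒ −16p = -4 ⇒ p = 1/4, and the value is (-5)·(1/4) + 1 = -1/4.
For Column: with q = P(C1), equating A's and B's payoffs gives −12q + 8 = 4q − 3 ⇒ q = 11/16.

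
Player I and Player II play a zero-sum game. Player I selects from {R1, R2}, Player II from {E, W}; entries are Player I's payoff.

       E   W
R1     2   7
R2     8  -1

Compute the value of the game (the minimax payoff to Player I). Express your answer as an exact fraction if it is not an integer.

Row minima: R1 → 2, R2 → -1; maximin = 2.
Column maxima: E → 8, W → 7; minimax = 7.
2 ≠ 7, so there is no saddle point; optimal play is mixed.
Let Player I play R1 with probability p. Expected payoff against E: 2p + 8(1−p) = −6p + 8; against W: 7p + (-1)(1−p) = 8p − 1.
Setting these equal: −6p + 8 = 8p − 1 ⇒ −14p = -9 ⇒ p = 9/14, and the value is (-6)·(9/14) + 8 = 29/7.
For Player II: with q = P(E), equating R1's and R2's payoffs gives −5q + 7 = 9q − 1 ⇒ q = 4/7.

29/7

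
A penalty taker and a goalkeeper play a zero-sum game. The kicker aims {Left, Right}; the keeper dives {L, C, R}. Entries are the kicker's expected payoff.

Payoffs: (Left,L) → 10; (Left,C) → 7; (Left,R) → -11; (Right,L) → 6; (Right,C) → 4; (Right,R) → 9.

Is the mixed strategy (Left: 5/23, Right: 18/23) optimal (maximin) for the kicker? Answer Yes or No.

Against L this mix gives (5/23)·10 + (18/23)·6 = 158/23.
Against C this mix gives (5/23)·7 + (18/23)·4 = 107/23.
Against R this mix gives (5/23)·(-11) + (18/23)·9 = 107/23.
All of the keeper's active replies (C, R) yield 107/23, and no column does worse for the kicker. The mix makes the keeper indifferent and guarantees 107/23, so it is optimal.

Yes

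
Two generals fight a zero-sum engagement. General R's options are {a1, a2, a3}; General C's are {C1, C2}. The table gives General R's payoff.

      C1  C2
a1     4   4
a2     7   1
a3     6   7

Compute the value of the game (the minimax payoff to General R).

43/7

Row minima: a1 → 4, a2 → 1, a3 → 6; maximin = 6.
Column maxima: C1 → 7, C2 → 7; minimax = 7.
6 ≠ 7, so there is no saddle point; optimal play is mixed.
a1 is strictly dominated by a3, so General R never plays it.
On the remaining 2×2 (a2, a3 vs C1, C2):
Let General R play a2 with probability p. Expected payoff against C1: 7p + 6(1−p) = p + 6; against C2: 1p + 7(1−p) = −6p + 7.
Setting these equal: p + 6 = −6p + 7 ⇒ 7p = 1 ⇒ p = 1/7, and the value is (1)·(1/7) + 6 = 43/7.
For General C: with q = P(C1), equating a2's and a3's payoffs gives 6q + 1 = −q + 7 ⇒ q = 6/7.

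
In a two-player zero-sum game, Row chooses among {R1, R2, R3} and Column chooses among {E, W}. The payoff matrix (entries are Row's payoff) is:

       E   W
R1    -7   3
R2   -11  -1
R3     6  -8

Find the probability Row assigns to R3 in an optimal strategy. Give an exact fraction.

5/12

Row minima: R1 → -7, R2 → -11, R3 → -8; maximin = -7.
Column maxima: E → 6, W → 3; minimax = 3.
-7 ≠ 3, so there is no saddle point; optimal play is mixed.
R2 is strictly dominated by R1, so Row never plays it.
On the remaining 2×2 (R1, R3 vs E, W):
Let Row play R1 with probability p. Expected payoff against E: (-7)p + 6(1−p) = −13p + 6; against W: 3p + (-8)(1−p) = 11p − 8.
Setting these equal: −13p + 6 = 11p − 8 ⇒ −24p = -14 ⇒ p = 7/12, and the value is (-13)·(7/12) + 6 = -19/12.
For Column: with q = P(E), equating R1's and R3's payoffs gives −10q + 3 = 14q − 8 ⇒ q = 11/24.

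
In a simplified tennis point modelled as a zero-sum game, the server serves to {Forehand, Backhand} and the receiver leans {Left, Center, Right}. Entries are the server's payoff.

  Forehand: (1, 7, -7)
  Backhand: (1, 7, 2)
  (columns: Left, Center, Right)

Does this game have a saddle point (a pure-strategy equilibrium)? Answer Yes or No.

Row minima: Forehand → -7, Backhand → 1; maximin = 1.
Column maxima: Left → 1, Center → 7, Right → 2; minimax = 1.
maximin = minimax = 1, so a saddle point exists.

Yes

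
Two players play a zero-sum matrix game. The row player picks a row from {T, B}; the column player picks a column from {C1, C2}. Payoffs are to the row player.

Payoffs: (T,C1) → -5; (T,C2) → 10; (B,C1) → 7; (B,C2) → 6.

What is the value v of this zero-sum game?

Row minima: T → -5, B → 6; maximin = 6.
Column maxima: C1 → 7, C2 → 10; minimax = 7.
6 ≠ 7, so there is no saddle point; optimal play is mixed.
Let the row player play T with probability p. Expected payoff against C1: (-5)p + 7(1−p) = −12p + 7; against C2: 10p + 6(1−p) = 4p + 6.
Setting these equal: −12p + 7 = 4p + 6 ⇒ −16p = -1 ⇒ p = 1/16, and the value is (-12)·(1/16) + 7 = 25/4.
For the column player: with q = P(C1), equating T's and B's payoffs gives −15q + 10 = q + 6 ⇒ q = 1/4.

25/4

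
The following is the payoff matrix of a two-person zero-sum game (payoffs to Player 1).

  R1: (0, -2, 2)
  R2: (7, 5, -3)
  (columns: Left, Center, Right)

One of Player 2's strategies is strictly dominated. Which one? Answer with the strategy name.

Center holds Player 1's payoff strictly below Left in every row: -2 < 0, 5 < 7.
So Left is strictly dominated for Player 2.

Left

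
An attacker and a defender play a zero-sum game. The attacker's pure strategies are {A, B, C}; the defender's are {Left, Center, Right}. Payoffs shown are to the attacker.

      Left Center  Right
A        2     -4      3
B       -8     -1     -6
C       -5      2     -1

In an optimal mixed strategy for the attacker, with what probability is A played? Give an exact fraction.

Row minima: A → -4, B → -8, C → -5; maximin = -4.
Column maxima: Left → 2, Center → 2, Right → 3; minimax = 2.
-4 ≠ 2, so there is no saddle point; optimal play is mixed.
B is strictly dominated by C, so the attacker never plays it.
Right is strictly dominated by Left (it gives the attacker strictly more in every row), so the defender never plays it.
On the remaining 2×2 (A, C vs Left, Center):
Let the attacker play A with probability p. Expected payoff against Left: 2p + (-5)(1−p) = 7p − 5; against Center: (-4)p + 2(1−p) = −6p + 2.
Setting these equal: 7p − 5 = −6p + 2 ⇒ 13p = 7 ⇒ p = 7/13, and the value is (7)·(7/13) − 5 = -16/13.
For the defender: with q = P(Left), equating A's and C's payoffs gives 6q − 4 = −7q + 2 ⇒ q = 6/13.

7/13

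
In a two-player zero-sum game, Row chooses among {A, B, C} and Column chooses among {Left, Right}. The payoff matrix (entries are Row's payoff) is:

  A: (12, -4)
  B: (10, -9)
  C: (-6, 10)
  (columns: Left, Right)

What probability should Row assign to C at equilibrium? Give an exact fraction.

Row minima: A → -4, B → -9, C → -6; maximin = -4.
Column maxima: Left → 12, Right → 10; minimax = 10.
-4 ≠ 10, so there is no saddle point; optimal play is mixed.
B is strictly dominated by A, so Row never plays it.
On the remaining 2×2 (A, C vs Left, Right):
Let Row play A with probability p. Expected payoff against Left: 12p + (-6)(1−p) = 18p − 6; against Right: (-4)p + 10(1−p) = −14p + 10.
Setting these equal: 18p − 6 = −14p + 10 ⇒ 32p = 16 ⇒ p = 1/2, and the value is (18)·(1/2) − 6 = 3.
For Column: with q = P(Left), equating A's and C's payoffs gives 16q − 4 = −16q + 10 ⇒ q = 7/16.

1/2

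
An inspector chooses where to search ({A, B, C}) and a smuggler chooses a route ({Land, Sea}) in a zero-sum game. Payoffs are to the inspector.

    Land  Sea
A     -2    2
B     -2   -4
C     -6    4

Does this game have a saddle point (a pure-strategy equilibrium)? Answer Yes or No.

Yes

Row minima: A → -2, B → -4, C → -6; maximin = -2.
Column maxima: Land → -2, Sea → 4; minimax = -2.
maximin = minimax = -2, so a saddle point exists.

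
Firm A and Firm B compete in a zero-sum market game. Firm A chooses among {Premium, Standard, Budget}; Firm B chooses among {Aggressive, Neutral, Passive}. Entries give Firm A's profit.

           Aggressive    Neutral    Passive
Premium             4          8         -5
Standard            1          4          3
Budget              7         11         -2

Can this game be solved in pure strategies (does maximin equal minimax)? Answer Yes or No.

No

Row minima: Premium → -5, Standard → 1, Budget → -2; maximin = 1.
Column maxima: Aggressive → 7, Neutral → 11, Passive → 3; minimax = 3.
1 ≠ 3, so no pure-strategy equilibrium exists.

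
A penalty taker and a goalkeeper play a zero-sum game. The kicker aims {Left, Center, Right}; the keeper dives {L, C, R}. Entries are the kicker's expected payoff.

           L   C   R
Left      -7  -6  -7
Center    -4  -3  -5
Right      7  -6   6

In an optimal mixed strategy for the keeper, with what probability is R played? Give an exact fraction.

Row minima: Left → -7, Center → -5, Right → -6; maximin = -5.
Column maxima: L → 7, C → -3, R → 6; minimax = -3.
-5 ≠ -3, so there is no saddle point; optimal play is mixed.
Left is strictly dominated by Center, so the kicker never plays it.
With Left eliminated, L is strictly dominated by R (it gives the kicker strictly more in every remaining row), so the keeper never plays it.
On the remaining 2×2 (Center, Right vs C, R):
Let the kicker play Center with probability p. Expected payoff against C: (-3)p + (-6)(1−p) = 3p − 6; against R: (-5)p + 6(1−p) = −11p + 6.
Setting these equal: 3p − 6 = −11p + 6 ⇒ 14p = 12 ⇒ p = 6/7, and the value is (3)·(6/7) − 6 = -24/7.
For the keeper: with q = P(C), equating Center's and Right's payoffs gives 2q − 5 = −12q + 6 ⇒ q = 11/14.

3/14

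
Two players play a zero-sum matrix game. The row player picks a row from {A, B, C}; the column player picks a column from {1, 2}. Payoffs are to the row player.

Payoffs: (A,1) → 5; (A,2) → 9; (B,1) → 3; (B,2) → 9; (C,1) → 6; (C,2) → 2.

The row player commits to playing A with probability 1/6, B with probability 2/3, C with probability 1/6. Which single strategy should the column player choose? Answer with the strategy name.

1

If the column player plays 1, the row player's expected payoff is (1/6)·5 + (2/3)·3 + (1/6)·6 = 23/6.
If the column player plays 2, the row player's expected payoff is (1/6)·9 + (2/3)·9 + (1/6)·2 = 47/6.
The column player minimizes the row player's payoff; the smallest is 23/6, so the best response is 1.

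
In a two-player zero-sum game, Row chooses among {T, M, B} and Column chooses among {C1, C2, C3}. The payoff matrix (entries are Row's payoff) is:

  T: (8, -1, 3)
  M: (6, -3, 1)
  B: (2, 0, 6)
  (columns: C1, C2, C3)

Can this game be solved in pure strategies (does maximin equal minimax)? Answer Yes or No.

Row minima: T → -1, M → -3, B → 0; maximin = 0.
Column maxima: C1 → 8, C2 → 0, C3 → 6; minimax = 0.
maximin = minimax = 0, so a saddle point exists.

Yes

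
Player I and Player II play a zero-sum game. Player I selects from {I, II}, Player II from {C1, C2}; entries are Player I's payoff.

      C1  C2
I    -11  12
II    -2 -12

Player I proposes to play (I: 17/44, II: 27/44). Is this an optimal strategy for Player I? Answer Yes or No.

Against C1 this mix gives (17/44)·(-11) + (27/44)·(-2) = -241/44.
Against C2 this mix gives (17/44)·12 + (27/44)·(-12) = -30/11.
Player II will play C1, holding Player I to -241/44. Shifting weight toward the row that does better against C1 would raise this floor (the equalizing mix achieves -52/11 against both C1 and C2), so the proposed strategy is not optimal.

No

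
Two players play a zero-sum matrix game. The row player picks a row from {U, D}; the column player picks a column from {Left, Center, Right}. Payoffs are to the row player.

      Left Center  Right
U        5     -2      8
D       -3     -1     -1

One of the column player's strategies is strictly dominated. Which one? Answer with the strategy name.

Left holds the row player's payoff strictly below Right in every row: 5 < 8, -3 < -1.
So Right is strictly dominated for the column player.

Right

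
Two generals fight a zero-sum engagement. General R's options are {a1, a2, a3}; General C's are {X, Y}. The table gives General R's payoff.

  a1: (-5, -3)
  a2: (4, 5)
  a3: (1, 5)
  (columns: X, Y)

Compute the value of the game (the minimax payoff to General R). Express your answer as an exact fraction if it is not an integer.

4

Row minima: a1 → -5, a2 → 4, a3 → 1; maximin = 4.
Column maxima: X → 4, Y → 5; minimax = 4.
Since maximin = minimax = 4, there is a saddle point and the value is 4.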